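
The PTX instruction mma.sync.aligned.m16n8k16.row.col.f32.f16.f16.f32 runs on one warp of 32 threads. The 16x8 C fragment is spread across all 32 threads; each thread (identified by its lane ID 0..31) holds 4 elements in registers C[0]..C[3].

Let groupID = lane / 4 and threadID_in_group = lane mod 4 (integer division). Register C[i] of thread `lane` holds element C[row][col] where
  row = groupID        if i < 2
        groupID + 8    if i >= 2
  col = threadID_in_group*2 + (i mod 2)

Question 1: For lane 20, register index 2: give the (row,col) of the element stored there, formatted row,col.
L=20=>grp=20>>2=5, tig=20&3=0
[2]=>row 5+8=13  col 0·2+0=0

13,0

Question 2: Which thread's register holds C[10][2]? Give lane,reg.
r=10→G=2,rhi=1  c=2→T=1,p=0
L=2*4+1=9  i=1*2+0=2

9,2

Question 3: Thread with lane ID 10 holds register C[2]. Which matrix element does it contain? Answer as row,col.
lane 10→10/4=2, 10 mod 4=2
i=2  r:2+8→10  c:2·2+0→4

10,4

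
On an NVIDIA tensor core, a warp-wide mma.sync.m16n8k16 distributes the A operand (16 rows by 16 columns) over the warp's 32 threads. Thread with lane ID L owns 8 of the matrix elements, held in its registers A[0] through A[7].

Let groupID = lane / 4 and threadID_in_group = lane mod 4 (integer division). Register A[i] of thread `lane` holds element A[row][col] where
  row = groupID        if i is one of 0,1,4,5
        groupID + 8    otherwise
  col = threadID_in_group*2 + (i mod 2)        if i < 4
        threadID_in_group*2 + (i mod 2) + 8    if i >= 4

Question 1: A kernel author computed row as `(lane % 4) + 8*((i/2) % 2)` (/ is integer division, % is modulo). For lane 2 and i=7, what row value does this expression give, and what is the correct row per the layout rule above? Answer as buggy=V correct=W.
buggy=10 correct=8

`(lane % 4) + 8*((i/2) % 2)`[2,7]->10
L=2->gid=2>>2=0, tid=2&3=2
[7]->row 0+8=8  col 2·2+1+8=13
row: 10 vs 8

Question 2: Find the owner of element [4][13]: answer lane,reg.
r=4→G=4,rhi=0  c=13→chi=1,T=2,p=1
L=4*4+2=18  i=1*4+0*2+1=5

18,5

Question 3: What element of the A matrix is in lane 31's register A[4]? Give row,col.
7,14

lane 31⇒31/4=7, 31 mod 4=3
i=4  r:7+0⇒7  c:2·3+0+8⇒14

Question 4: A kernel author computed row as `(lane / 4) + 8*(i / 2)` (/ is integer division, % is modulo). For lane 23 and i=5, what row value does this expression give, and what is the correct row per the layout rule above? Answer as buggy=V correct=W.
buggy=21 correct=5

`(lane / 4) + 8*(i / 2)`[23,5]=>21
23: grp=5,tig=3
[5] (5+0,3*2+1+8) = (5,15)
row: 21 vs 5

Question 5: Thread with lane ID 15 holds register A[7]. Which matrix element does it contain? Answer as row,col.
11,15

lane 15⇒15/4=3, 15 mod 4=3
i=7  r:3+8⇒11  c:2·3+1+8⇒15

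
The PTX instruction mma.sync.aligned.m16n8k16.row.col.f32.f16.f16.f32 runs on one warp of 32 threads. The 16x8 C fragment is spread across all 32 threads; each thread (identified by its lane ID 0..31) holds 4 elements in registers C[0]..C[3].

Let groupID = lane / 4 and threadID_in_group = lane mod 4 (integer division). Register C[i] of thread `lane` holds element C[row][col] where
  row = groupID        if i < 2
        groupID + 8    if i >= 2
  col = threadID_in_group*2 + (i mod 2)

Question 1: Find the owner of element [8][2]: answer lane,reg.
r=8⇒gr=0,Rb=1  c=2⇒th=1,odd=0
L=0*4+1=1  i=1*2+0=2

1,2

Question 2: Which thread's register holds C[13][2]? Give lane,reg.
21,2

r=13→G=5,rhi=1  c=2→T=1,p=0
L=5*4+1=21  i=1*2+0=2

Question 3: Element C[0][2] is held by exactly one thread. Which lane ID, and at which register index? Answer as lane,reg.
r:0=>grp=0,rB=0  c:2=>tig=1,lo=0
L=0*4+1=1  i=0*2+0=0

1,0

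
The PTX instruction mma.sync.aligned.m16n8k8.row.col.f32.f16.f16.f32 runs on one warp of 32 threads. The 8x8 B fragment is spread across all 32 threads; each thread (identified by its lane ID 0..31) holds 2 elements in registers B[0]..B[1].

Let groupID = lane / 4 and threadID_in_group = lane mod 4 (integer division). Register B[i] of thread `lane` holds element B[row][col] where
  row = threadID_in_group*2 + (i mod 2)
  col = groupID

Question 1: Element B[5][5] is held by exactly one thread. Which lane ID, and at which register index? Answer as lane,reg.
c:5=>grp=5  r:5=>tig=2,lo=1
L=5*4+2=22  i=1=1

22,1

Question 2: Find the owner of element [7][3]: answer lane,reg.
c=3->g=3  r=7->t=3,b0=1
L=3*4+3=15  i=1=1

15,1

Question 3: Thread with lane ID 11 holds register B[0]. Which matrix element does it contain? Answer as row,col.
lane 11: g=2 (11/4), t=3 (11%4)
i=0: r=3*2+0=6, c=g=2

6,2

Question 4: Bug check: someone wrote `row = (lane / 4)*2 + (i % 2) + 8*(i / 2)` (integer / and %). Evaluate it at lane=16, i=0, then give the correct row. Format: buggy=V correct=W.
buggy=8 correct=0

`(lane / 4)*2 + (i % 2) + 8*(i / 2)`[16,0]->8
L=16->g=16>>2=4, t=16&3=0
[0]->row 0·2+0=0  col g=4
row: 8 vs 0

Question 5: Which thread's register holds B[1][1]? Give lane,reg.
4,1

c: 1->gid=1  r: 1->tid=0,i&1=1
L=1*4+0=4  i=1=1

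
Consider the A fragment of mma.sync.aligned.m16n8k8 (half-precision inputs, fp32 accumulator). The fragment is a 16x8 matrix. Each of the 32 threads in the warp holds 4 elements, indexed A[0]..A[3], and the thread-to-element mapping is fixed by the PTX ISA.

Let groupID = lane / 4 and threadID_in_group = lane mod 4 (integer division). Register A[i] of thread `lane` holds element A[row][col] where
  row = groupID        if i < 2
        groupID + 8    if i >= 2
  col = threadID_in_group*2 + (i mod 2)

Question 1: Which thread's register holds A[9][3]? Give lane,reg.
5,3

r=9→G=1,rhi=1  c=3→T=1,p=1
L=1*4+1=5  i=1*2+1=3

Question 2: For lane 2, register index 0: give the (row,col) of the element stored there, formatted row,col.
0,4

L=2=>grp=2>>2=0, tig=2&3=2
[0]=>row 0+0=0  col 2·2+0=4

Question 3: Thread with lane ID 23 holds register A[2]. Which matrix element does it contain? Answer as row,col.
13,6

L=23->gid=23>>2=5, tid=23&3=3
[2]->row 5+8=13  col 3·2+0=6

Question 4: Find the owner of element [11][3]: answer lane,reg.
r=11->g=3,rb=1  c=3->t=1,b0=1
L=3*4+1=13  i=1*2+1=3

13,3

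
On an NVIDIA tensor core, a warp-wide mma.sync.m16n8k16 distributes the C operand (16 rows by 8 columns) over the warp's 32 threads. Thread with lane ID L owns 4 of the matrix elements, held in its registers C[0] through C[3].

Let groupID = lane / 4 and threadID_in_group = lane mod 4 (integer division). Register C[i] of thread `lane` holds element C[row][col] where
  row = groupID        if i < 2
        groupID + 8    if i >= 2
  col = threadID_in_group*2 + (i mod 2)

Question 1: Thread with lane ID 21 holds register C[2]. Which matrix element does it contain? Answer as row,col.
lane 21: gid=5 (21/4), tid=1 (21%4)
i=2: r=5+8=13, c=1*2+0=2

13,2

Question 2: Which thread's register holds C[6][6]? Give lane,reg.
27,0

r=6->g=6,rb=0  c=6->t=3,b0=0
L=6*4+3=27  i=0*2+0=0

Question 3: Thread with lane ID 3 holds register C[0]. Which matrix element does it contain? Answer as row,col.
lane 3: gid=0 (3/4), tid=3 (3%4)
i=0: r=0+0=0, c=3*2+0=6

0,6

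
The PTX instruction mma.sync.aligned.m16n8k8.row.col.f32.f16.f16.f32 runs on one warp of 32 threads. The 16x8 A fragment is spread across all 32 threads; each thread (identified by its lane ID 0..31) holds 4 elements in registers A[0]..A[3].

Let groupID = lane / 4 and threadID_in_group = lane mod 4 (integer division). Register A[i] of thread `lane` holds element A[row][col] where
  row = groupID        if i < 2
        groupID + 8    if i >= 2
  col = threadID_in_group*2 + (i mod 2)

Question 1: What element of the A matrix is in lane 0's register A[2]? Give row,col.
8,0

0: G=0,T=0
[2] (0+8,0*2+0) = (8,0)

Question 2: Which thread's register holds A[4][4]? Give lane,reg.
r=4->g=4,rb=0  c=4->t=2,b0=0
L=4*4+2=18  i=0*2+0=0

18,0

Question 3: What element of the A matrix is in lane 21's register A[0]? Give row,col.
5,2

L=21->gid=21>>2=5, tid=21&3=1
[0]->row 5+0=5  col 1·2+0=2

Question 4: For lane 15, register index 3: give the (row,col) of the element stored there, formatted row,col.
15: gid=3,tid=3
[3] (3+8,3*2+1) = (11,7)

11,7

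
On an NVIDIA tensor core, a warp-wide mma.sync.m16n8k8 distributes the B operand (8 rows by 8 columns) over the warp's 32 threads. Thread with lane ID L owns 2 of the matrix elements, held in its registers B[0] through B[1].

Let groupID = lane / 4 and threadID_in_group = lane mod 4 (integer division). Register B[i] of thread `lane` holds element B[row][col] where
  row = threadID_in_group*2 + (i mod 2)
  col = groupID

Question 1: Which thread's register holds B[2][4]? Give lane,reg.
17,0

c=4→G=4  r=2→T=1,p=0
L=4*4+1=17  i=0=0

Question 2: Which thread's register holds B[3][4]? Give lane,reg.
c:4=>grp=4  r:3=>tig=1,lo=1
L=4*4+1=17  i=1=1

17,1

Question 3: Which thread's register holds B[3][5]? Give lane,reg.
c:5=>grp=5  r:3=>tig=1,lo=1
L=5*4+1=21  i=1=1

21,1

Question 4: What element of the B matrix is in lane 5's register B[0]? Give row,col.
2,1

lane 5->5/4=1, 5 mod 4=1
i=0  r:2·1+0->2  c:1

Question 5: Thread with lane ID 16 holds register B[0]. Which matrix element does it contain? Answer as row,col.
lane 16->16/4=4, 16 mod 4=0
i=0  r:2·0+0->0  c:4

0,4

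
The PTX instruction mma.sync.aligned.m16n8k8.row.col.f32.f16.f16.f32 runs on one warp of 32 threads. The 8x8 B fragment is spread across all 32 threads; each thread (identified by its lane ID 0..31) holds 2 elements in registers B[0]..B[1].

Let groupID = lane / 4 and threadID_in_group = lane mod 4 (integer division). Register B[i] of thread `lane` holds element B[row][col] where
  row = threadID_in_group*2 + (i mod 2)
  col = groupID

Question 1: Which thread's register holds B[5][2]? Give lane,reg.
c=2⇒gr=2  r=5⇒th=2,odd=1
L=2*4+2=10  i=1=1

10,1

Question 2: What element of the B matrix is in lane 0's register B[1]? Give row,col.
1,0

0: G=0,T=0
[1] (0*2+1,0) = (1,0)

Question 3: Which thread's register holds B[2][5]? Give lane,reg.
c:5=>grp=5  r:2=>tig=1,lo=0
L=5*4+1=21  i=0=0

21,0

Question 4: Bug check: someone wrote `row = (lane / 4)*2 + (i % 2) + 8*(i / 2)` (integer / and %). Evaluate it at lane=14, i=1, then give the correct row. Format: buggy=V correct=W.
buggy=7 correct=5

`(lane / 4)*2 + (i % 2) + 8*(i / 2)`[14,1]⇒7
L=14⇒gr=14>>2=3, th=14&3=2
[1]⇒row 2·2+1=5  col gr=3
row: 7 vs 5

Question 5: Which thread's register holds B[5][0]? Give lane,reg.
2,1

c:0=>grp=0  r:5=>tig=2,lo=1
L=0*4+2=2  i=1=1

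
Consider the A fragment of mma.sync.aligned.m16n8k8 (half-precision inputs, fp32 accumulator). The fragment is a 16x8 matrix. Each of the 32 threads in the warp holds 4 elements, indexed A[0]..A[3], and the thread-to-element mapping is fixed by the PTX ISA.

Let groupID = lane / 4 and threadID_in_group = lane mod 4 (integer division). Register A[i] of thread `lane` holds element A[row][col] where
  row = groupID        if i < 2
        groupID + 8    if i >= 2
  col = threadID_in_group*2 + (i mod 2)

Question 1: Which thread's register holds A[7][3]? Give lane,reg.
29,1

r:7=>grp=7,rB=0  c:3=>tig=1,lo=1
L=7*4+1=29  i=0*2+1=1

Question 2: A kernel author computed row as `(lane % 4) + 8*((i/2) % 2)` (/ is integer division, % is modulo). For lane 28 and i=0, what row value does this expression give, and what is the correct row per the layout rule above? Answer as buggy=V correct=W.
`(lane % 4) + 8*((i/2) % 2)`[28,0]=>0
28: grp=7,tig=0
[0] (7+0,0*2+0) = (7,0)
row: 0 vs 7

buggy=0 correct=7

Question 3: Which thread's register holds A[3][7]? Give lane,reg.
15,1

r:3=>grp=3,rB=0  c:7=>tig=3,lo=1
L=3*4+3=15  i=0*2+1=1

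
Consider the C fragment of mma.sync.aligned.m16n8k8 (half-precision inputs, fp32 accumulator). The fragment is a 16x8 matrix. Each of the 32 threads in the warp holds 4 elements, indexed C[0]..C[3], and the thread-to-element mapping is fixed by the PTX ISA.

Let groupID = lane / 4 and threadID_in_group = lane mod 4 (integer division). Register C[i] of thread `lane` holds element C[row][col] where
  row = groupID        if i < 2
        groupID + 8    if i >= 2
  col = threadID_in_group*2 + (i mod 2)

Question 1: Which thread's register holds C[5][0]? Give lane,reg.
20,0

r:5=>grp=5,rB=0  c:0=>tig=0,lo=0
L=5*4+0=20  i=0*2+0=0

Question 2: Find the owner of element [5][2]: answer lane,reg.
r=5->g=5,rb=0  c=2->t=1,b0=0
L=5*4+1=21  i=0*2+0=0

21,0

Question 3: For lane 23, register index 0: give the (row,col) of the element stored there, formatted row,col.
5,6

23: g=5,t=3
[0] (5+0,3*2+0) = (5,6)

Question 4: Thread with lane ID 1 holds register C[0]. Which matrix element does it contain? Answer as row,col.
1: g=0,t=1
[0] (0+0,1*2+0) = (0,2)

0,2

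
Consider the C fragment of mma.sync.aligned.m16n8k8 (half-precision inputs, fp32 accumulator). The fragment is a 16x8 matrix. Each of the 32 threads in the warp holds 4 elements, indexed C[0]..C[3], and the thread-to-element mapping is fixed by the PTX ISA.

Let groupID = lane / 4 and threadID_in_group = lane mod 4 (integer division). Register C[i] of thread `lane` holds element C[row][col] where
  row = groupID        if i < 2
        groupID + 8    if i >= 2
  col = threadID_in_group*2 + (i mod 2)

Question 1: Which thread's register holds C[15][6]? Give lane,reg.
r=15->g=7,rb=1  c=6->t=3,b0=0
L=7*4+3=31  i=1*2+0=2

31,2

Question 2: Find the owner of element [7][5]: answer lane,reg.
r=7→G=7,rhi=0  c=5→T=2,p=1
L=7*4+2=30  i=0*2+1=1

30,1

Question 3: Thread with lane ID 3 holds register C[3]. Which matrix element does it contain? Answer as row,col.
3: g=0,t=3
[3] (0+8,3*2+1) = (8,7)

8,7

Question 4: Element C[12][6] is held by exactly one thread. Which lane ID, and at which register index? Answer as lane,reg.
r=12⇒gr=4,Rb=1  c=6⇒th=3,odd=0
L=4*4+3=19  i=1*2+0=2

19,2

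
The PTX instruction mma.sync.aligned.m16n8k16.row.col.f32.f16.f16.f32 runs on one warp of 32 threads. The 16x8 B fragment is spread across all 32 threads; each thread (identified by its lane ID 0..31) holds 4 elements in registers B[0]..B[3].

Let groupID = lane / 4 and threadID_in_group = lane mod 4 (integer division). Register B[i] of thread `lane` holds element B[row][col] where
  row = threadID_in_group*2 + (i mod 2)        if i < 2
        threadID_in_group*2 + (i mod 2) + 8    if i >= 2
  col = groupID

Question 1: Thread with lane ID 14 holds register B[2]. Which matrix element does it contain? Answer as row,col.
14: grp=3,tig=2
[2] (2*2+0+8,3) = (12,3)

12,3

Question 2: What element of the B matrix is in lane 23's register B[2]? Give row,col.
14,5

L=23⇒gr=23>>2=5, th=23&3=3
[2]⇒row 3·2+0+8=14  col gr=5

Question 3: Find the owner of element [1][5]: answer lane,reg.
20,1

c: 5->gid=5  r: 1->r8=0,tid=0,i&1=1
L=5*4+0=20  i=0*2+1=1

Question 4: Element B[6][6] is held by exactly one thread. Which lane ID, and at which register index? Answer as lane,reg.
c=6->g=6  r=6->rb=0,t=3,b0=0
L=6*4+3=27  i=0*2+0=0

27,0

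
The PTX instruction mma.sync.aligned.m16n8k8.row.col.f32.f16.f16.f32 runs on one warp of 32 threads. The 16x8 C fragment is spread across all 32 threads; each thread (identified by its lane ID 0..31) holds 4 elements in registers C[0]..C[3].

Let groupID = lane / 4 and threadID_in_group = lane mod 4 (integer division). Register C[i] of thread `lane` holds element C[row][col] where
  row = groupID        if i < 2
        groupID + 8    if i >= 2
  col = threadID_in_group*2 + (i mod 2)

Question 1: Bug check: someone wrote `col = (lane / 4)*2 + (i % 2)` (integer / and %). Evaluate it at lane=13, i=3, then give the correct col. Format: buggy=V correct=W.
buggy=7 correct=3

`(lane / 4)*2 + (i % 2)`[13,3]→7
L=13→G=13>>2=3, T=13&3=1
[3]→row 3+8=11  col 1·2+1=3
col: 7 vs 3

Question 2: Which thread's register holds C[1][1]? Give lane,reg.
r: 1->gid=1,r8=0  c: 1->tid=0,i&1=1
L=1*4+0=4  i=0*2+1=1

4,1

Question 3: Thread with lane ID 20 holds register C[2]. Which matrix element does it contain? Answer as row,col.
13,0

L=20=>grp=20>>2=5, tig=20&3=0
[2]=>row 5+8=13  col 0·2+0=0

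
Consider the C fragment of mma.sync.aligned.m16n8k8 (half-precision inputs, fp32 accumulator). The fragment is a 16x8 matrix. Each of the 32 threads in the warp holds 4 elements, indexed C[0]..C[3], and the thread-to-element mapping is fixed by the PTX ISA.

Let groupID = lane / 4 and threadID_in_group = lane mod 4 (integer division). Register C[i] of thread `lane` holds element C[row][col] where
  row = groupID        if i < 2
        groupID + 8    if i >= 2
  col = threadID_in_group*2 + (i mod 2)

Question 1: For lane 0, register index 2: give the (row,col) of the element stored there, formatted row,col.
8,0

lane 0: gid=0 (0/4), tid=0 (0%4)
i=2: r=0+8=8, c=0*2+0=0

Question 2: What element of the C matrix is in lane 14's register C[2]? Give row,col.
11,4

lane 14->14/4=3, 14 mod 4=2
i=2  r:3+8->11  c:2·2+0->4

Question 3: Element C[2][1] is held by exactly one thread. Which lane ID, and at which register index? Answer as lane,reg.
8,1

r=2→G=2,rhi=0  c=1→T=0,p=1
L=2*4+0=8  i=0*2+1=1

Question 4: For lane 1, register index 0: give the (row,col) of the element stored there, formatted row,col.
L=1->g=1>>2=0, t=1&3=1
[0]->row 0+0=0  col 1·2+0=2

0,2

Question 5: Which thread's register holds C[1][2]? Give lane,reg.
r=1->g=1,rb=0  c=2->t=1,b0=0
L=1*4+1=5  i=0*2+0=0

5,0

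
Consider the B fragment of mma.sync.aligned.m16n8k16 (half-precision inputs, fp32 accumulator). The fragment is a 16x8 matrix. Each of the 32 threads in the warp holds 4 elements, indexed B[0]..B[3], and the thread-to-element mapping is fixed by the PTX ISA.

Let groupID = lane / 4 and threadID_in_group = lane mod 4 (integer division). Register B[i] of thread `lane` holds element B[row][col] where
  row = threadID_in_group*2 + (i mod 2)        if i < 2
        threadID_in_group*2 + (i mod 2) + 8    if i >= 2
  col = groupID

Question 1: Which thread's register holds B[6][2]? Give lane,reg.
c:2=>grp=2  r:6=>rB=0,tig=3,lo=0
L=2*4+3=11  i=0*2+0=0

11,0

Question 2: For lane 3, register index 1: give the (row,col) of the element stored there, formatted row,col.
7,0

lane 3->3/4=0, 3 mod 4=3
i=1  r:2·3+1+0->7  c:0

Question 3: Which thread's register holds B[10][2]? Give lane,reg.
c:2=>grp=2  r:10=>rB=1,tig=1,lo=0
L=2*4+1=9  i=1*2+0=2

9,2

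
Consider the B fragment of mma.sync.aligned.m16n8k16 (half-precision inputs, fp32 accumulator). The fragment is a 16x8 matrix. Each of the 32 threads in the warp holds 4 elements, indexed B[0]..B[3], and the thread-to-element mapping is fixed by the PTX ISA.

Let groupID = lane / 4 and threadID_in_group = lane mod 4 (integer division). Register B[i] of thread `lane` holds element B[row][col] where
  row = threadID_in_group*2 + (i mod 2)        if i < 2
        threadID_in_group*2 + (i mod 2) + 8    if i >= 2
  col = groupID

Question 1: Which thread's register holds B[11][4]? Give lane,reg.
c=4->g=4  r=11->rb=1,t=1,b0=1
L=4*4+1=17  i=1*2+1=3

17,3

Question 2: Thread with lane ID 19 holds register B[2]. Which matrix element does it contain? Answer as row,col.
19: grp=4,tig=3
[2] (3*2+0+8,4) = (14,4)

14,4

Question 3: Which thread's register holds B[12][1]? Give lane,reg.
c: 1->gid=1  r: 12->r8=1,tid=2,i&1=0
L=1*4+2=6  i=1*2+0=2

6,2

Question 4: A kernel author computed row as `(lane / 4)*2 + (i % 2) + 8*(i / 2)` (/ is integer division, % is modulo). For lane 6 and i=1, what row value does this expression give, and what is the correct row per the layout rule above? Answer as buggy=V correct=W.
`(lane / 4)*2 + (i % 2) + 8*(i / 2)`[6,1]→3
L=6→G=6>>2=1, T=6&3=2
[1]→row 2·2+1+0=5  col G=1
row: 3 vs 5

buggy=3 correct=5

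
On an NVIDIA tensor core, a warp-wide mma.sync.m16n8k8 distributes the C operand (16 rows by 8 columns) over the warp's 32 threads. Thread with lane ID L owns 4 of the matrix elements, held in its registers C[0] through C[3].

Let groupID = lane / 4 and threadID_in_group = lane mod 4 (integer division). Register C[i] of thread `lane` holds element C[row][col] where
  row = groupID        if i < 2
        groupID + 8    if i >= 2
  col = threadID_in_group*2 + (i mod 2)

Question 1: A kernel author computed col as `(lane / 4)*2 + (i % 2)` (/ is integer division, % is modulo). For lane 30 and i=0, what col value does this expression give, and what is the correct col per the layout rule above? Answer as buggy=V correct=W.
`(lane / 4)*2 + (i % 2)`[30,0]→14
lane 30→30/4=7, 30 mod 4=2
i=0  r:7+0→7  c:2·2+0→4
col: 14 vs 4

buggy=14 correct=4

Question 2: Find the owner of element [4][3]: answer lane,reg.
r:4=>grp=4,rB=0  c:3=>tig=1,lo=1
L=4*4+1=17  i=0*2+1=1

17,1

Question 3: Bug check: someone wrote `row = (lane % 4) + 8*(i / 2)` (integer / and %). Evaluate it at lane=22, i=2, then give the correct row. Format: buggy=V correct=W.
buggy=10 correct=13

`(lane % 4) + 8*(i / 2)`[22,2]->10
22: g=5,t=2
[2] (5+8,2*2+0) = (13,4)
row: 10 vs 13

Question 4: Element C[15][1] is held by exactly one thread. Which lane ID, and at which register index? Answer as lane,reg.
r=15->g=7,rb=1  c=1->t=0,b0=1
L=7*4+0=28  i=1*2+1=3

28,3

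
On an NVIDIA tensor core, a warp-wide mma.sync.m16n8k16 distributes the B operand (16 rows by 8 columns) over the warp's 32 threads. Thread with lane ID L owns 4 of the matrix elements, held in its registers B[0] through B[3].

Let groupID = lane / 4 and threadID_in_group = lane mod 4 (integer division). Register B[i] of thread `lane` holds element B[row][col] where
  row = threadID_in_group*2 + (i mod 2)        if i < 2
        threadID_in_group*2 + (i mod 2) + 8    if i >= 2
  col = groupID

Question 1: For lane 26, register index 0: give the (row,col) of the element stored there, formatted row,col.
4,6

26: G=6,T=2
[0] (2*2+0+0,6) = (4,6)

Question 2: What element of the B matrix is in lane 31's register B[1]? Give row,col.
31: G=7,T=3
[1] (3*2+1+0,7) = (7,7)

7,7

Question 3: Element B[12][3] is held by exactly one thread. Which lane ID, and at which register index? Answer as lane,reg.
14,2

c=3⇒gr=3  r=12⇒Rb=1,th=2,odd=0
L=3*4+2=14  i=1*2+0=2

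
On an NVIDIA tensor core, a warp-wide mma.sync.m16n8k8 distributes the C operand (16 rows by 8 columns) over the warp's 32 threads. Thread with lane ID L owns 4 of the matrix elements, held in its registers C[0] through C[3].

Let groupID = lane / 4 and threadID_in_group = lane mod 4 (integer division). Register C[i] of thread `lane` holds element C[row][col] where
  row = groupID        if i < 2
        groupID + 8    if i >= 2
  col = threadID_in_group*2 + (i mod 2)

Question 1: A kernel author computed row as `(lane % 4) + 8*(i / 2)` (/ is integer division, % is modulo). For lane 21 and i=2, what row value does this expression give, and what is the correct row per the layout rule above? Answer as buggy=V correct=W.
`(lane % 4) + 8*(i / 2)`[21,2]->9
L=21->g=21>>2=5, t=21&3=1
[2]->row 5+8=13  col 1·2+0=2
row: 9 vs 13

buggy=9 correct=13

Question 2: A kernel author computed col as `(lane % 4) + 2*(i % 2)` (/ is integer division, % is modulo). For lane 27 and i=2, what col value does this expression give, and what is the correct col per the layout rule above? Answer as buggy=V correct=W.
buggy=3 correct=6

`(lane % 4) + 2*(i % 2)`[27,2]->3
lane 27->27/4=6, 27 mod 4=3
i=2  r:6+8->14  c:2·3+0->6
col: 3 vs 6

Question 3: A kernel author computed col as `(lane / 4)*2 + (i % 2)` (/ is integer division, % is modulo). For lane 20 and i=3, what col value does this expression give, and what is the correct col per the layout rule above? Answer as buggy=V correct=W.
buggy=11 correct=1

`(lane / 4)*2 + (i % 2)`[20,3]→11
20: G=5,T=0
[3] (5+8,0*2+1) = (13,1)
col: 11 vs 1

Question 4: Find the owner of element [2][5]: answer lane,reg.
10,1

r:2=>grp=2,rB=0  c:5=>tig=2,lo=1
L=2*4+2=10  i=0*2+1=1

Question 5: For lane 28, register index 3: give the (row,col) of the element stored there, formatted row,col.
15,1

L=28→G=28>>2=7, T=28&3=0
[3]→row 7+8=15  col 0·2+1=1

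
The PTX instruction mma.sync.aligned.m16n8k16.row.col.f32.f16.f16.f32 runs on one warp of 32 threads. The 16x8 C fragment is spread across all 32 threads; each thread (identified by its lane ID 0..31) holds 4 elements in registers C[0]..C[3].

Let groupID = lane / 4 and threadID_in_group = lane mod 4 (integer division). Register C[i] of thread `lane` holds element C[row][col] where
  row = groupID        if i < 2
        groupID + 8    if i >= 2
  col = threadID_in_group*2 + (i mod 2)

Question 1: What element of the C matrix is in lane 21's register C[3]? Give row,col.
13,3

21: grp=5,tig=1
[3] (5+8,1*2+1) = (13,3)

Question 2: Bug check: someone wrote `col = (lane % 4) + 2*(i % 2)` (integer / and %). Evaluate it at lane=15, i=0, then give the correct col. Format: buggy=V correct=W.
buggy=3 correct=6

`(lane % 4) + 2*(i % 2)`[15,0]->3
lane 15->15/4=3, 15 mod 4=3
i=0  r:3+0->3  c:2·3+0->6
col: 3 vs 6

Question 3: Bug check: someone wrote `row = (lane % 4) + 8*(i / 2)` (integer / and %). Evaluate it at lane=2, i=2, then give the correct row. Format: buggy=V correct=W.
buggy=10 correct=8

`(lane % 4) + 8*(i / 2)`[2,2]->10
L=2->gid=2>>2=0, tid=2&3=2
[2]->row 0+8=8  col 2·2+0=4
row: 10 vs 8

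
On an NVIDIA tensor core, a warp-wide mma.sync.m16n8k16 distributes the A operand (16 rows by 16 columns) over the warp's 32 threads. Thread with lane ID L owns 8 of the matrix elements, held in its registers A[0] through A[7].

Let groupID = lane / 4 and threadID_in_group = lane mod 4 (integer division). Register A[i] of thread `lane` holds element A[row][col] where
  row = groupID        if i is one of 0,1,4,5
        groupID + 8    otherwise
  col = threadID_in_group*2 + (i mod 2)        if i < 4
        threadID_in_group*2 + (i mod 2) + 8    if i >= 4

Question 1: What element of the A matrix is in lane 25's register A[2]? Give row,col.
lane 25=>25/4=6, 25 mod 4=1
i=2  r:6+8=>14  c:2·1+0+0=>2

14,2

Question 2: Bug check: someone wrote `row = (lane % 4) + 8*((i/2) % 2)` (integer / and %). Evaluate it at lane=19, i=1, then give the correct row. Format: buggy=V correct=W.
`(lane % 4) + 8*((i/2) % 2)`[19,1]->3
L=19->g=19>>2=4, t=19&3=3
[1]->row 4+0=4  col 3·2+1+0=7
row: 3 vs 4

buggy=3 correct=4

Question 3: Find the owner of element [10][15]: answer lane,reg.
11,7

r: 10->gid=2,r8=1  c: 15->c8=1,tid=3,i&1=1
L=2*4+3=11  i=1*4+1*2+1=7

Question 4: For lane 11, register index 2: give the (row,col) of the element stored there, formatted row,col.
10,6

lane 11→11/4=2, 11 mod 4=3
i=2  r:2+8→10  c:2·3+0+0→6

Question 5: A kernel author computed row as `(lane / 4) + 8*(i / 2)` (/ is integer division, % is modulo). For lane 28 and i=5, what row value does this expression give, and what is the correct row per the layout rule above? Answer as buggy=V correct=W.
`(lane / 4) + 8*(i / 2)`[28,5]=>23
lane 28=>28/4=7, 28 mod 4=0
i=5  r:7+0=>7  c:2·0+1+8=>9
row: 23 vs 7

buggy=23 correct=7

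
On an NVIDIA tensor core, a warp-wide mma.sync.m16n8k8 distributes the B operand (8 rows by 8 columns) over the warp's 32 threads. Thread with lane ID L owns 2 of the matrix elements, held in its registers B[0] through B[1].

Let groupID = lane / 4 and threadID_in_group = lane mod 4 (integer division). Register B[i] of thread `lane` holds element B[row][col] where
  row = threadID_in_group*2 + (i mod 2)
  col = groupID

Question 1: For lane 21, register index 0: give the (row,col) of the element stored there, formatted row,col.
2,5

lane 21: grp=5 (21/4), tig=1 (21%4)
i=0: r=1*2+0=2, c=grp=5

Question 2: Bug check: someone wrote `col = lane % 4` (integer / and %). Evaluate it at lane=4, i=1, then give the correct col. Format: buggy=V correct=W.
buggy=0 correct=1

`lane % 4`[4,1]->0
4: g=1,t=0
[1] (0*2+1,1) = (1,1)
col: 0 vs 1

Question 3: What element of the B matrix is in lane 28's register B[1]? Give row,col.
lane 28: gr=7 (28/4), th=0 (28%4)
i=1: r=0*2+1=1, c=gr=7

1,7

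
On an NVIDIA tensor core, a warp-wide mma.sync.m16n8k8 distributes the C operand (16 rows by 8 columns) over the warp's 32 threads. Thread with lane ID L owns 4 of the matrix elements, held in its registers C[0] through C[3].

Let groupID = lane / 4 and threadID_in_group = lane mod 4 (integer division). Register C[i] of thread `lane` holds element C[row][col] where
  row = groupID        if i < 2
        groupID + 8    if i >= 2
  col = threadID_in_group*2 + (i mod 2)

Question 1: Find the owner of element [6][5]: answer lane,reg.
r=6->g=6,rb=0  c=5->t=2,b0=1
L=6*4+2=26  i=0*2+1=1

26,1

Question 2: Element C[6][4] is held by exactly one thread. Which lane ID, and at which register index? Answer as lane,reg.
r=6→G=6,rhi=0  c=4→T=2,p=0
L=6*4+2=26  i=0*2+0=0

26,0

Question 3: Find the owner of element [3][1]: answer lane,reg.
r:3=>grp=3,rB=0  c:1=>tig=0,lo=1
L=3*4+0=12  i=0*2+1=1

12,1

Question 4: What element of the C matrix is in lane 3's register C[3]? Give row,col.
8,7

3: gr=0,th=3
[3] (0+8,3*2+1) = (8,7)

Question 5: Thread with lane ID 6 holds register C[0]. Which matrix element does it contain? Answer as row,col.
lane 6: gid=1 (6/4), tid=2 (6%4)
i=0: r=1+0=1, c=2*2+0=4

1,4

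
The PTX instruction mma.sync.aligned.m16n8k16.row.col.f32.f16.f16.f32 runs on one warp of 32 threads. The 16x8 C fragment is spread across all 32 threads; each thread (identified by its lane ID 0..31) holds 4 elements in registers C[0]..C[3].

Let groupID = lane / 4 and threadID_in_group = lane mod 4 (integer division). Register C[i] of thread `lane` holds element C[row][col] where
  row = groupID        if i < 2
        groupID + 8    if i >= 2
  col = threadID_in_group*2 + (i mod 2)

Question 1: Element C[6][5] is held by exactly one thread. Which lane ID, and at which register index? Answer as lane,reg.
r:6=>grp=6,rB=0  c:5=>tig=2,lo=1
L=6*4+2=26  i=0*2+1=1

26,1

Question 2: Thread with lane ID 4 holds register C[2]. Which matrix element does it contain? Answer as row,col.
L=4=>grp=4>>2=1, tig=4&3=0
[2]=>row 1+8=9  col 0·2+0=0

9,0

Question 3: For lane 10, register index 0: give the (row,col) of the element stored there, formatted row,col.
10: grp=2,tig=2
[0] (2+0,2*2+0) = (2,4)

2,4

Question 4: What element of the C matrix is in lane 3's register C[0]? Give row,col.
0,6

lane 3: G=0 (3/4), T=3 (3%4)
i=0: r=0+0=0, c=3*2+0=6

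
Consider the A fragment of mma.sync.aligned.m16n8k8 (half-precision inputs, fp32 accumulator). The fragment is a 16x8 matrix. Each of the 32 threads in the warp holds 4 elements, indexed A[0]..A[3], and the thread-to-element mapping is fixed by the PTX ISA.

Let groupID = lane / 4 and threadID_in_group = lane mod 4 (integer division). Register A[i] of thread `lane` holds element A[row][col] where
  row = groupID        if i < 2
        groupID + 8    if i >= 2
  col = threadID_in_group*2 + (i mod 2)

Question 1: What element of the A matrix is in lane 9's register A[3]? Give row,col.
10,3

lane 9: G=2 (9/4), T=1 (9%4)
i=3: r=2+8=10, c=1*2+1=3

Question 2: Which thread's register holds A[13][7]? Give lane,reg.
r=13⇒gr=5,Rb=1  c=7⇒th=3,odd=1
L=5*4+3=23  i=1*2+1=3

23,3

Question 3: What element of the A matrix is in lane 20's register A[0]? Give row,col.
5,0

L=20→G=20>>2=5, T=20&3=0
[0]→row 5+0=5  col 0·2+0=0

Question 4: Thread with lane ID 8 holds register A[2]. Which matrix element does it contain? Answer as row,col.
lane 8→8/4=2, 8 mod 4=0
i=2  r:2+8→10  c:2·0+0→0

10,0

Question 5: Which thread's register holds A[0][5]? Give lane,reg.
r=0→G=0,rhi=0  c=5→T=2,p=1
L=0*4+2=2  i=0*2+1=1

2,1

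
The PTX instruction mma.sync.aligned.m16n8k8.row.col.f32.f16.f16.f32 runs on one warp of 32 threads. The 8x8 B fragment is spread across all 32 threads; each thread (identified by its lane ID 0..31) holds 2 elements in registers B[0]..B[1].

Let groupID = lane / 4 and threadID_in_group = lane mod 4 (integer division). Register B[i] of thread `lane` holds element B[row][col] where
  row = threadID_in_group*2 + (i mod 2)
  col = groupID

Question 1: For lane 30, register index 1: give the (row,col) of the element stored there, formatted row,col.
L=30->gid=30>>2=7, tid=30&3=2
[1]->row 2·2+1=5  col gid=7

5,7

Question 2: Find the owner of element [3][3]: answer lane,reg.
13,1

c=3->g=3  r=3->t=1,b0=1
L=3*4+1=13  i=1=1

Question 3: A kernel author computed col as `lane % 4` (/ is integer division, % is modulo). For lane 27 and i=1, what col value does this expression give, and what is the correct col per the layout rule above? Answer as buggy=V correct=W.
buggy=3 correct=6

`lane % 4`[27,1]⇒3
L=27⇒gr=27>>2=6, th=27&3=3
[1]⇒row 3·2+1=7  col gr=6
col: 3 vs 6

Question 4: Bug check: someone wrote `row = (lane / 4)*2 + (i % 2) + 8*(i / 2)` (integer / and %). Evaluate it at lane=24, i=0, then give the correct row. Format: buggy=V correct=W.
`(lane / 4)*2 + (i % 2) + 8*(i / 2)`[24,0]→12
L=24→G=24>>2=6, T=24&3=0
[0]→row 0·2+0=0  col G=6
row: 12 vs 0

buggy=12 correct=0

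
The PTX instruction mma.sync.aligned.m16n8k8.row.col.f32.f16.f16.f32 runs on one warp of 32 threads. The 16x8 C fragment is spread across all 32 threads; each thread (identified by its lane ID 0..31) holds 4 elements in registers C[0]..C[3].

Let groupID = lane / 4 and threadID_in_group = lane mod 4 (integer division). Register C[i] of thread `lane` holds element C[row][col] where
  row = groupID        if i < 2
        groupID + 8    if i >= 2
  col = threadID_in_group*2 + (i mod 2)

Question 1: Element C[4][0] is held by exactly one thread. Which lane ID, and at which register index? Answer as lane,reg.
16,0

r=4→G=4,rhi=0  c=0→T=0,p=0
L=4*4+0=16  i=0*2+0=0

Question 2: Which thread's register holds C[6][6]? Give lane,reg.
r=6⇒gr=6,Rb=0  c=6⇒th=3,odd=0
L=6*4+3=27  i=0*2+0=0

27,0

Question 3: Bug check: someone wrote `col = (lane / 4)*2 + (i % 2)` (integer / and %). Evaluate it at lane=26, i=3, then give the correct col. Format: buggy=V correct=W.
`(lane / 4)*2 + (i % 2)`[26,3]→13
lane 26→26/4=6, 26 mod 4=2
i=3  r:6+8→14  c:2·2+1→5
col: 13 vs 5

buggy=13 correct=5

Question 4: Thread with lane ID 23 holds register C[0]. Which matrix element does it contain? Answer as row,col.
lane 23: gr=5 (23/4), th=3 (23%4)
i=0: r=5+0=5, c=3*2+0=6

5,6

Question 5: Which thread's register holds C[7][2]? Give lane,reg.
29,0

r: 7->gid=7,r8=0  c: 2->tid=1,i&1=0
L=7*4+1=29  i=0*2+0=0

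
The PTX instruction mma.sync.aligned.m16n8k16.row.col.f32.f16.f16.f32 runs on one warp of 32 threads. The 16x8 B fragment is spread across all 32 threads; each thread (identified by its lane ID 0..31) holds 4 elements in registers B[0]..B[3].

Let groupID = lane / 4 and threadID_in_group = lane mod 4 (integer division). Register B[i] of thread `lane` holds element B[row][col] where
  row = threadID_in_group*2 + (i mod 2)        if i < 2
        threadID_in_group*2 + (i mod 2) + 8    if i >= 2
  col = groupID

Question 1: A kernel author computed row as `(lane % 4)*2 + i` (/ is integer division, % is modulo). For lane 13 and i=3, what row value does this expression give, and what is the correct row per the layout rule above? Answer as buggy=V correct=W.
`(lane % 4)*2 + i`[13,3]->5
13: g=3,t=1
[3] (1*2+1+8,3) = (11,3)
row: 5 vs 11

buggy=5 correct=11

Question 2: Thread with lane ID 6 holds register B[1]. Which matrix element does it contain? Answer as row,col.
6: gr=1,th=2
[1] (2*2+1+0,1) = (5,1)

5,1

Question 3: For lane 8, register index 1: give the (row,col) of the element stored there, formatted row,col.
lane 8: g=2 (8/4), t=0 (8%4)
i=1: r=0*2+1+0=1, c=g=2

1,2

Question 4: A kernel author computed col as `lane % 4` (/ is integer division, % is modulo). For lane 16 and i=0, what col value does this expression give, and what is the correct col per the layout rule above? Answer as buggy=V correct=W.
`lane % 4`[16,0]→0
lane 16→16/4=4, 16 mod 4=0
i=0  r:2·0+0+0→0  c:4
col: 0 vs 4

buggy=0 correct=4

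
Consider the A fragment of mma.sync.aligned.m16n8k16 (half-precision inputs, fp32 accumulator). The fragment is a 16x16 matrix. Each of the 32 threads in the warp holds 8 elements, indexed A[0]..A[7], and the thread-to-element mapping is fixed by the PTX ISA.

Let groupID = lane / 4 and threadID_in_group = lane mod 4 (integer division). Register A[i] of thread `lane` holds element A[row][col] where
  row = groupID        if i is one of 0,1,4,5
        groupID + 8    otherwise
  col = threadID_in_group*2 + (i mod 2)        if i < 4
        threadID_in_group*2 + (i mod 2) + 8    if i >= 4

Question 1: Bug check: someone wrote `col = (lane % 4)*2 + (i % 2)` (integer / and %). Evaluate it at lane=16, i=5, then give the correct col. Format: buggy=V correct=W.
buggy=1 correct=9

`(lane % 4)*2 + (i % 2)`[16,5]→1
16: G=4,T=0
[5] (4+0,0*2+1+8) = (4,9)
col: 1 vs 9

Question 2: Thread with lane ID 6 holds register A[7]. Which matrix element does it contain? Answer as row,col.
9,13

lane 6: grp=1 (6/4), tig=2 (6%4)
i=7: r=1+8=9, c=2*2+1+8=13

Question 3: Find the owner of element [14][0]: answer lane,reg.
24,2

r: 14->gid=6,r8=1  c: 0->c8=0,tid=0,i&1=0
L=6*4+0=24  i=0*4+1*2+0=2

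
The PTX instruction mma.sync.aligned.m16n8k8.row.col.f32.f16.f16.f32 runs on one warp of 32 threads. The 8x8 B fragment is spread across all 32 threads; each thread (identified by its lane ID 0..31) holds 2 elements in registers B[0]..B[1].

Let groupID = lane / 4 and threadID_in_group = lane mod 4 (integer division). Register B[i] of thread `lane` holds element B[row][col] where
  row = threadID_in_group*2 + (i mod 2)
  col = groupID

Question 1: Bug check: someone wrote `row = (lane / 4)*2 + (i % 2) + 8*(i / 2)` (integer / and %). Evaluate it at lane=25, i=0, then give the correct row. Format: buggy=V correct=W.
`(lane / 4)*2 + (i % 2) + 8*(i / 2)`[25,0]→12
L=25→G=25>>2=6, T=25&3=1
[0]→row 1·2+0=2  col G=6
row: 12 vs 2

buggy=12 correct=2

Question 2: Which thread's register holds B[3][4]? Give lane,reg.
17,1

c: 4->gid=4  r: 3->tid=1,i&1=1
L=4*4+1=17  i=1=1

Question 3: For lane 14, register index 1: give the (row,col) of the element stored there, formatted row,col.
lane 14: g=3 (14/4), t=2 (14%4)
i=1: r=2*2+1=5, c=g=3

5,3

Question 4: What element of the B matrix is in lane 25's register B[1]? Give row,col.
lane 25->25/4=6, 25 mod 4=1
i=1  r:2·1+1->3  c:6

3,6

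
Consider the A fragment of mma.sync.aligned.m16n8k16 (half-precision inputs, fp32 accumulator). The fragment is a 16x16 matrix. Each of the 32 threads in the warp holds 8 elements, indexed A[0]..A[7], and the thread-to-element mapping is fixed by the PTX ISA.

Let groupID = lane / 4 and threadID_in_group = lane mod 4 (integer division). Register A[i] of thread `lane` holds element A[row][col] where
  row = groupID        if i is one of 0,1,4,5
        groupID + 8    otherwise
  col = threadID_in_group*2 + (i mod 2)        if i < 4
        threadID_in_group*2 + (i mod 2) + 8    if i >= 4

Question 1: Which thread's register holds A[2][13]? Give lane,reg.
10,5

r=2⇒gr=2,Rb=0  c=13⇒Cb=1,th=2,odd=1
L=2*4+2=10  i=1*4+0*2+1=5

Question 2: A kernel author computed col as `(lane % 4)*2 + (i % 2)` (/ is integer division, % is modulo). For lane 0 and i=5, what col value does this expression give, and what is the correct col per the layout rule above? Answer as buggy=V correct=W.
`(lane % 4)*2 + (i % 2)`[0,5]->1
L=0->g=0>>2=0, t=0&3=0
[5]->row 0+0=0  col 0·2+1+8=9
col: 1 vs 9

buggy=1 correct=9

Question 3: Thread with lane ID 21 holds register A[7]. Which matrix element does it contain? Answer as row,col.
13,11

21: gid=5,tid=1
[7] (5+8,1*2+1+8) = (13,11)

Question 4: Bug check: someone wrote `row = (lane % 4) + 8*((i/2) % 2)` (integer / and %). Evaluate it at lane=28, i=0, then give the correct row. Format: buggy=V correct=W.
`(lane % 4) + 8*((i/2) % 2)`[28,0]->0
28: g=7,t=0
[0] (7+0,0*2+0+0) = (7,0)
row: 0 vs 7

buggy=0 correct=7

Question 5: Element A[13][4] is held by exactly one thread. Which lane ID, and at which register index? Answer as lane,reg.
r=13→G=5,rhi=1  c=4→chi=0,T=2,p=0
L=5*4+2=22  i=0*4+1*2+0=2

22,2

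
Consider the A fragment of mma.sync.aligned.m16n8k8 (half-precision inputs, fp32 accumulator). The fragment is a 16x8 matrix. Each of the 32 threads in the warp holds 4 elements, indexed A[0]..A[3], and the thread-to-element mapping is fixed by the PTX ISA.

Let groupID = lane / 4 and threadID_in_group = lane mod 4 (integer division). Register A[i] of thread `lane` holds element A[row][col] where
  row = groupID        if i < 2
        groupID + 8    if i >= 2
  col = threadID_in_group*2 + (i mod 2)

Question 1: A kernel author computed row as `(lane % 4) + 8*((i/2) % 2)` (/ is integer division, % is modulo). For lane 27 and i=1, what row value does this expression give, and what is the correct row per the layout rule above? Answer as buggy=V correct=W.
`(lane % 4) + 8*((i/2) % 2)`[27,1]->3
lane 27: g=6 (27/4), t=3 (27%4)
i=1: r=6+0=6, c=3*2+1=7
row: 3 vs 6

buggy=3 correct=6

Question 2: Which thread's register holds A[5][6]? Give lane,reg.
23,0

r:5=>grp=5,rB=0  c:6=>tig=3,lo=0
L=5*4+3=23  i=0*2+0=0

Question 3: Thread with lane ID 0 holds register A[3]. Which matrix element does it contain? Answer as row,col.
lane 0: g=0 (0/4), t=0 (0%4)
i=3: r=0+8=8, c=0*2+1=1

8,1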